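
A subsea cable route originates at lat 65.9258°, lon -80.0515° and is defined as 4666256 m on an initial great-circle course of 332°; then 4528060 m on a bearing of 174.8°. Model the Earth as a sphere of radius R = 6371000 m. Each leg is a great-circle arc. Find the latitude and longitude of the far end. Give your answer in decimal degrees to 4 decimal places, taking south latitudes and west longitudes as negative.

Apply the spherical direct solution leg by leg, carrying full precision between legs.
Leg 1: from (65.9258°, -80.0515°), δ = 4666256/6371000 = 0.732421 rad, θ = 332° → φ = 66.8849°, λ = 153.0442°.
Leg 2: from (66.8849°, 153.0442°), δ = 4528060/6371000 = 0.710730 rad, θ = 174.8° → φ = 26.2304°, λ = 156.8236°.

latitude 26.2304°, longitude 156.8236°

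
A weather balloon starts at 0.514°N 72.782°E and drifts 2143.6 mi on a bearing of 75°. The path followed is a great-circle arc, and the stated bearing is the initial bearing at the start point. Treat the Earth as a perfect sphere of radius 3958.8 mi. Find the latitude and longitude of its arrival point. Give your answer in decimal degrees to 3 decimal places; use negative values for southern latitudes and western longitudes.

latitude 8.110°, longitude 102.972°

Angular distance δ = d/R = 2143.6 / 3958.8 = 0.541477 rad.
Start latitude φ₁ = 0.008971 rad; initial bearing θ = 1.308997 rad.
Applying the spherical law of cosines for sides, sin φ₂ = sin φ₁ cos δ + cos φ₁ sin δ cos θ = 0.141078, so φ₂ = 8.110°.
Then Δλ = atan2(0.497821, 0.855683) = 0.526916 rad, from sin θ sin δ cos φ₁ over cos δ − sin φ₁ sin φ₂.
λ₂ = λ₁ + Δλ = 102.972°.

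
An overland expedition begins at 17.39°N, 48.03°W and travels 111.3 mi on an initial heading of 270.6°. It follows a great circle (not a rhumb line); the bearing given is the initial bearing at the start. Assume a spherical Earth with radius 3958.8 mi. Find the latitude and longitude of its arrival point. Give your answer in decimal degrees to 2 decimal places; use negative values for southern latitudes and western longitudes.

Central angle δ = d/R = 0.028115 rad.
With φ₁ = 17.39° = 0.303513 rad and θ = 270.6° = 4.722861 rad:
Applying the spherical law of cosines for sides, sin φ₂ = sin φ₁ cos δ + cos φ₁ sin δ cos θ = 0.299037, so φ₂ = 17.40°.
For the longitude increment, Δλ = atan2( sin θ sin δ cos φ₁, cos δ − sin φ₁ sin φ₂ ) = atan2(-0.026825, 0.910230) = -1.69°.
λ₂ = -48.03° + -1.69° = -49.72°.

latitude 17.40°, longitude -49.72°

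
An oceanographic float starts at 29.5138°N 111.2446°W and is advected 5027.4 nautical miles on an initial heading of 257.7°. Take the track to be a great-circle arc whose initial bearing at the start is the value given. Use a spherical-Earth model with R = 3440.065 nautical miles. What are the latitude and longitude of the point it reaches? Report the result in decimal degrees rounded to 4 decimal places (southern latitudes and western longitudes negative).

δ = 5027.4/3440.065 = 1.461426 rad (83.7335°).
With φ₁ = 29.5138° = 0.515113 rad and θ = 257.7° = 4.497713 rad:
Destination latitude: φ₂ = arcsin( sin φ₁ cos δ + cos φ₁ sin δ cos θ ) = arcsin(-0.130507) = -7.4989°.
Δλ = atan2( sin θ sin δ cos φ₁ , cos δ − sin φ₁ sin φ₂ ) = atan2(-0.845181, 0.173445) = -1.368390 rad = -78.4030°.
λ₂ = -111.2446° + -78.4030° = -189.6476°, normalized to (−180°, 180°] → 170.3524°.

latitude -7.4989°, longitude 170.3524°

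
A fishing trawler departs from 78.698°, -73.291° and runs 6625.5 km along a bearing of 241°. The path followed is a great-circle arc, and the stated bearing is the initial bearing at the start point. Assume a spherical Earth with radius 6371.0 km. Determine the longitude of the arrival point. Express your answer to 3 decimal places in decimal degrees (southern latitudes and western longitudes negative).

longitude -129.268°

Central angle δ = d/R = 1.039947 rad.
Converting: φ₁ = 1.373539 rad, θ = 4.206243 rad.
sin φ₂ = sin φ₁ cos δ + cos φ₁ sin δ cos θ = (0.980608)(0.506266) + (0.195980)(0.862377)(-0.484810) = 0.414511
φ₂ = asin(0.414511) = 0.427406 rad = 24.489°.
Then Δλ = atan2(-0.147819, 0.099793) = -0.976975 rad, from sin θ sin δ cos φ₁ over cos δ − sin φ₁ sin φ₂.
λ₂ = -73.291° + -55.977° = -129.268°.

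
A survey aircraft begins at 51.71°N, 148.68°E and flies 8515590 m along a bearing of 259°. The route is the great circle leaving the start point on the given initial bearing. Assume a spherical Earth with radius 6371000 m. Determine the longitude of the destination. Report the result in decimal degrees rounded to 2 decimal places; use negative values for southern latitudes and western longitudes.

longitude 75.54°

The arc subtends δ = 8515590/6371000 = 1.336617 rad at the centre.
Start latitude φ₁ = 0.902510 rad; initial bearing θ = 4.520403 rad.
Applying the spherical law of cosines for sides, sin φ₂ = sin φ₁ cos δ + cos φ₁ sin δ cos θ = 0.067122, so φ₂ = 3.85°.
For the longitude increment, Δλ = atan2( sin θ sin δ cos φ₁, cos δ − sin φ₁ sin φ₂ ) = atan2(-0.591655, 0.179361) = -73.14°.
Hence λ₂ = 148.68° + -73.14° = 75.54°.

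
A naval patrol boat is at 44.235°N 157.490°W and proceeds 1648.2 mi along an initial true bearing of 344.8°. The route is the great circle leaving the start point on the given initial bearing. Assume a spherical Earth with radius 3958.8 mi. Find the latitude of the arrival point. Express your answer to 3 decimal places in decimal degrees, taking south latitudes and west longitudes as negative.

latitude 66.582°

δ = 1648.2/3958.8 = 0.416338 rad (23.8544°).
Converting: φ₁ = 0.772046 rad, θ = 6.017895 rad.
sin φ₂ = sin φ₁ cos δ + cos φ₁ sin δ cos θ = (0.697603)(0.914576) + (0.716485)(0.404414)(0.965016) = 0.917631
φ₂ = asin(0.917631) = 1.162077 rad = 66.582°.
Δλ = atan2( sin θ sin δ cos φ₁ , cos δ − sin φ₁ sin φ₂ ) = atan2(-0.075971, 0.274434) = -0.270065 rad = -15.474°.
λ₂ = λ₁ + Δλ = -172.964°.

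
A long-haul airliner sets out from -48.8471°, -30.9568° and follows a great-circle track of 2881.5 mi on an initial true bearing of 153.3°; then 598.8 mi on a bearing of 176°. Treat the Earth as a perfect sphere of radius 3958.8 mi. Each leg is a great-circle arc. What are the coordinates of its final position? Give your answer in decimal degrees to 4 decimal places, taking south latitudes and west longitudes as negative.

Apply the spherical direct solution leg by leg, carrying full precision between legs.
Leg 1: from (-48.8471°, -30.9568°), δ = 2881.5/3958.8 = 0.727872 rad, θ = 153.3° → φ = -72.4153°, λ = 50.7082°.
Leg 2: from (-72.4153°, 50.7082°), δ = 598.8/3958.8 = 0.151258 rad, θ = 176° → φ = -81.0409°, λ = 54.5783°.

latitude -81.0409°, longitude 54.5783°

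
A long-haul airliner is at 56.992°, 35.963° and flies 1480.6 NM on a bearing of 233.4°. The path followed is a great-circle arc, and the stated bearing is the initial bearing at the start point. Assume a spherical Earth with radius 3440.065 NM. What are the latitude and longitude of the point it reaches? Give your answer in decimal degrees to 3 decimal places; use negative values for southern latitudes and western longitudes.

Central angle δ = d/R = 0.430399 rad.
Converting: φ₁ = 0.994698 rad, θ = 4.073598 rad.
Applying the spherical law of cosines for sides, sin φ₂ = sin φ₁ cos δ + cos φ₁ sin δ cos θ = 0.626598, so φ₂ = 38.800°.
For the longitude increment, Δλ = atan2( sin θ sin δ cos φ₁, cos δ − sin φ₁ sin φ₂ ) = atan2(-0.182473, 0.383338) = -25.455°.
Hence λ₂ = 35.963° + -25.455° = 10.508°.

latitude 38.800°, longitude 10.508°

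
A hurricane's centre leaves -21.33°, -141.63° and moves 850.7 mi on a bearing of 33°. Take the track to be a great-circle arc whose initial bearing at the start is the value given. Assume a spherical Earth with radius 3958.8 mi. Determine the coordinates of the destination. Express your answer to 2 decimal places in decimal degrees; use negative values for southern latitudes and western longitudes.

latitude -10.88°, longitude -134.84°

δ = 850.7/3958.8 = 0.214888 rad (12.3122°).
With φ₁ = -21.33° = -0.372279 rad and θ = 33° = 0.575959 rad:
sin φ₂ = sin φ₁ cos δ + cos φ₁ sin δ cos θ = (-0.363739)(0.977000) + (0.931501)(0.213238)(0.838671) = -0.188787
φ₂ = asin(-0.188787) = -0.189926 rad = -10.88°.
Then Δλ = atan2(0.108183, 0.908331) = 0.118542 rad, from sin θ sin δ cos φ₁ over cos δ − sin φ₁ sin φ₂.
λ₂ = -141.63° + 6.79° = -134.84°.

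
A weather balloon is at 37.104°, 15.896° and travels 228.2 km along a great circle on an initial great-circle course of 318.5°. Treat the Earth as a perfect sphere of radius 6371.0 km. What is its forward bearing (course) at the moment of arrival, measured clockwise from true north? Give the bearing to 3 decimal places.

final bearing 317.431°

Angular distance δ = d/R = 228.2 / 6371 = 0.035819 rad.
With φ₁ = 37.104° = 0.647587 rad and θ = 318.5° = 5.558874 rad:
sin φ₂ = sin φ₁ cos δ + cos φ₁ sin δ cos θ = (0.603264)(0.999359) + (0.797542)(0.035811)(0.748956) = 0.624267
φ₂ = asin(0.624267) = 0.674193 rad = 38.628°.
Then Δλ = atan2(-0.018925, 0.622761) = -0.030379 rad, from sin θ sin δ cos φ₁ over cos δ − sin φ₁ sin φ₂.
λ₂ = λ₁ + Δλ = 14.155°.
The forward bearing on arrival equals the back-azimuth from the destination plus 180°.
Back-azimuth from P₂ (38.628°, 14.155°) to P₁ (37.104°, 15.896°), with Δλ' = λ₁ − λ₂ = 1.741°: atan2( sin Δλ' cos φ₁ , cos φ₂ sin φ₁ − sin φ₂ cos φ₁ cos Δλ' ) = 137.431°.
Final bearing = (137.431° + 180°) mod 360° = 317.431°.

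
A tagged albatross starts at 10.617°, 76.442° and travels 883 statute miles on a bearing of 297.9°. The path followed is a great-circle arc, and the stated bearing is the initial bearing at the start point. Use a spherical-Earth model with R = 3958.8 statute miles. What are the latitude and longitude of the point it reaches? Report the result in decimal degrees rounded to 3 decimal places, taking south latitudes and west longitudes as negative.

latitude 16.345°, longitude 64.687°

Central angle δ = d/R = 0.223047 rad.
Converting: φ₁ = 0.185302 rad, θ = 5.199336 rad.
Applying the spherical law of cosines for sides, sin φ₂ = sin φ₁ cos δ + cos φ₁ sin δ cos θ = 0.281414, so φ₂ = 16.345°.
For the longitude increment, Δλ = atan2( sin θ sin δ cos φ₁, cos δ − sin φ₁ sin φ₂ ) = atan2(-0.192145, 0.923379) = -11.755°.
λ₂ = λ₁ + Δλ = 64.687°.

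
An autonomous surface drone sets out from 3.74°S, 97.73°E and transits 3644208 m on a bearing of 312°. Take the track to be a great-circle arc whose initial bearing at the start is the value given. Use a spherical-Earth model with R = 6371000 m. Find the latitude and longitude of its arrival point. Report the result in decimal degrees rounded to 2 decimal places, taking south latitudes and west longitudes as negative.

Angular distance δ = d/R = 3644208 / 6371000 = 0.571999 rad.
Converting: φ₁ = -0.065275 rad, θ = 5.445427 rad.
Applying the spherical law of cosines for sides, sin φ₂ = sin φ₁ cos δ + cos φ₁ sin δ cos θ = 0.306593, so φ₂ = 17.85°.
For the longitude increment, Δλ = atan2( sin θ sin δ cos φ₁, cos δ − sin φ₁ sin φ₂ ) = atan2(-0.401418, 0.860819) = -25.00°.
λ₂ = 97.73° + -25.00° = 72.73°.

latitude 17.85°, longitude 72.73°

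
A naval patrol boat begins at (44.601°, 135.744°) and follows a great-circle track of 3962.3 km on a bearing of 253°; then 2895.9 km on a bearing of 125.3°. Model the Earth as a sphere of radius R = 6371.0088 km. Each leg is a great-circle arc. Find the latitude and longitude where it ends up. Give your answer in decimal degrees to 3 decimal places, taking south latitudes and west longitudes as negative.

Apply the spherical direct solution leg by leg, carrying full precision between legs.
Leg 1: from (44.601°, 135.744°), δ = 3962.3/6371.0088 = 0.621927 rad, θ = 253° → φ = 26.706°, λ = 97.159°.
Leg 2: from (26.706°, 97.159°), δ = 2895.9/6371.0088 = 0.454543 rad, θ = 125.3° → φ = 10.203°, λ = 118.510°.

latitude 10.203°, longitude 118.510°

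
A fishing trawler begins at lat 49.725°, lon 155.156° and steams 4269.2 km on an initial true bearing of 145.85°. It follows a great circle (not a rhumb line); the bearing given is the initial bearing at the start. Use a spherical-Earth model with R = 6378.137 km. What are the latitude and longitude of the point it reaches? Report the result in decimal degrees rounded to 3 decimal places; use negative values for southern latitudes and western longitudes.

Angular distance δ = d/R = 4269.2 / 6378.137 = 0.669349 rad.
Start latitude φ₁ = 0.867865 rad; initial bearing θ = 2.545563 rad.
Applying the spherical law of cosines for sides, sin φ₂ = sin φ₁ cos δ + cos φ₁ sin δ cos θ = 0.266378, so φ₂ = 15.449°.
Then Δλ = atan2(0.225168, 0.580993) = 0.369734 rad, from sin θ sin δ cos φ₁ over cos δ − sin φ₁ sin φ₂.
λ₂ = λ₁ + Δλ = 176.340°.

latitude 15.449°, longitude 176.340°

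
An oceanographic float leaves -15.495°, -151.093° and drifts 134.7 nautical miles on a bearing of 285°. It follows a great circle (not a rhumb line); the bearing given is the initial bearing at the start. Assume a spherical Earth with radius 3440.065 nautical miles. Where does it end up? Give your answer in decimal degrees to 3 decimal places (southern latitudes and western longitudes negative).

δ = 134.7/3440.065 = 0.039156 rad (2.2435°).
Start latitude φ₁ = -0.270439 rad; initial bearing θ = 4.974188 rad.
Destination latitude: φ₂ = arcsin( sin φ₁ cos δ + cos φ₁ sin δ cos θ ) = arcsin(-0.257186) = -14.903°.
Then Δλ = atan2(-0.036438, 0.930525) = -0.039139 rad, from sin θ sin δ cos φ₁ over cos δ − sin φ₁ sin φ₂.
λ₂ = -151.093° + -2.242° = -153.335°.

latitude -14.903°, longitude -153.335°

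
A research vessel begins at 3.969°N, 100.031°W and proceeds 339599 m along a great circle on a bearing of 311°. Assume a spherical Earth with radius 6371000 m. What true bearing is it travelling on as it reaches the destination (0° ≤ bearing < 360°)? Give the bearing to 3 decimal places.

final bearing 310.799°

Central angle δ = d/R = 0.053304 rad.
Converting: φ₁ = 0.069272 rad, θ = 5.427974 rad.
sin φ₂ = sin φ₁ cos δ + cos φ₁ sin δ cos θ = (0.069217)(0.998580) + (0.997602)(0.053279)(0.656059) = 0.103989
φ₂ = asin(0.103989) = 0.104177 rad = 5.969°.
For the longitude increment, Δλ = atan2( sin θ sin δ cos φ₁, cos δ − sin φ₁ sin φ₂ ) = atan2(-0.040113, 0.991382) = -2.317°.
Hence λ₂ = -100.031° + -2.317° = -102.348°.
The forward bearing on arrival equals the back-azimuth from the destination plus 180°.
Back-azimuth from P₂ (5.969°, -102.348°) to P₁ (3.969°, -100.031°), with Δλ' = λ₁ − λ₂ = 2.317°: atan2( sin Δλ' cos φ₁ , cos φ₂ sin φ₁ − sin φ₂ cos φ₁ cos Δλ' ) = 130.799°.
Final bearing = (130.799° + 180°) mod 360° = 310.799°.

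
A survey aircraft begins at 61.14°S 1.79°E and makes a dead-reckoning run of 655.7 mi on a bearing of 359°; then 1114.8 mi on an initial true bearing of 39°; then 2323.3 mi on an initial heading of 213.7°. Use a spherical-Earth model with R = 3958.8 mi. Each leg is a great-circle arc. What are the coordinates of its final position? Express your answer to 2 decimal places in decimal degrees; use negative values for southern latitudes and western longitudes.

Apply the spherical direct solution leg by leg, carrying full precision between legs.
Leg 1: from (-61.14°, 1.79°), δ = 655.7/3958.8 = 0.165631 rad, θ = 359° → φ = -51.65°, λ = 1.52°.
Leg 2: from (-51.65°, 1.52°), δ = 1114.8/3958.8 = 0.281600 rad, θ = 39° → φ = -38.27°, λ = 14.40°.
Leg 3: from (-38.27°, 14.40°), δ = 2323.3/3958.8 = 0.586870 rad, θ = 213.7° → φ = -61.33°, λ = -25.43°.

latitude -61.33°, longitude -25.43°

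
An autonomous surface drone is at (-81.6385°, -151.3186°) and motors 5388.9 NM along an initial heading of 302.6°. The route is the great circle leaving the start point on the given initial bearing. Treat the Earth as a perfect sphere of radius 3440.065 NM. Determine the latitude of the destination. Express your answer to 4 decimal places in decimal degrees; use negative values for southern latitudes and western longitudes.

latitude 4.2499°

The arc subtends δ = 5388.9/3440.065 = 1.566511 rad at the centre.
Start latitude φ₁ = -1.424861 rad; initial bearing θ = 5.281366 rad.
Applying the spherical law of cosines for sides, sin φ₂ = sin φ₁ cos δ + cos φ₁ sin δ cos θ = 0.074107, so φ₂ = 4.2499°.
Δλ = atan2( sin θ sin δ cos φ₁ , cos δ − sin φ₁ sin φ₂ ) = atan2(-0.122507, 0.077604) = -1.006131 rad = -57.6470°.
λ₂ = -151.3186° + -57.6470° = -208.9656°, normalized to (−180°, 180°] → 151.0344°.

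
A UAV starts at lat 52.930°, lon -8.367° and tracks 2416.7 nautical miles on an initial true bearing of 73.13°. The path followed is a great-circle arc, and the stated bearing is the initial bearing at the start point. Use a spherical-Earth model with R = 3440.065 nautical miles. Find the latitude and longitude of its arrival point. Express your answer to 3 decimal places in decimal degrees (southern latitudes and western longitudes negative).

latitude 46.220°, longitude 54.973°

Angular distance δ = d/R = 2416.7 / 3440.065 = 0.702516 rad.
Converting: φ₁ = 0.923803 rad, θ = 1.276359 rad.
Applying the spherical law of cosines for sides, sin φ₂ = sin φ₁ cos δ + cos φ₁ sin δ cos θ = 0.722002, so φ₂ = 46.220°.
For the longitude increment, Δλ = atan2( sin θ sin δ cos φ₁, cos δ − sin φ₁ sin φ₂ ) = atan2(0.372726, 0.187134) = 63.340°.
λ₂ = -8.367° + 63.340° = 54.973°.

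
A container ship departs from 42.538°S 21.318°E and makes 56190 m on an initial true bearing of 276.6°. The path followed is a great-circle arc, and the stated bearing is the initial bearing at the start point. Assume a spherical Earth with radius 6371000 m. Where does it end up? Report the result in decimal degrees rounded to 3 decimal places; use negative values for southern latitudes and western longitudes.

The arc subtends δ = 56190/6371000 = 0.008820 rad at the centre.
Start latitude φ₁ = -0.742428 rad; initial bearing θ = 4.827581 rad.
sin φ₂ = sin φ₁ cos δ + cos φ₁ sin δ cos θ = (-0.676079)(0.999961) + (0.736829)(0.008820)(0.114937) = -0.675306
φ₂ = asin(-0.675306) = -0.741379 rad = -42.478°.
For the longitude increment, Δλ = atan2( sin θ sin δ cos φ₁, cos δ − sin φ₁ sin φ₂ ) = atan2(-0.006455, 0.543401) = -0.681°.
λ₂ = 21.318° + -0.681° = 20.637°.

latitude -42.478°, longitude 20.637°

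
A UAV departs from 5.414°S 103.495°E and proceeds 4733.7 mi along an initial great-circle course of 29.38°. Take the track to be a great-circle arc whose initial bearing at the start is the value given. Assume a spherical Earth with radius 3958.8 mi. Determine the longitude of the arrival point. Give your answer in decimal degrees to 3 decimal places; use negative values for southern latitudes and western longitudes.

longitude 149.472°

Angular distance δ = d/R = 4733.7 / 3958.8 = 1.195741 rad.
With φ₁ = -5.414° = -0.094492 rad and θ = 29.38° = 0.512778 rad:
Destination latitude: φ₂ = arcsin( sin φ₁ cos δ + cos φ₁ sin δ cos θ ) = arcsin(0.772633) = 50.591°.
Δλ = atan2( sin θ sin δ cos φ₁ , cos δ − sin φ₁ sin φ₂ ) = atan2(0.454460, 0.439223) = 0.802447 rad = 45.977°.
Hence λ₂ = 103.495° + 45.977° = 149.472°.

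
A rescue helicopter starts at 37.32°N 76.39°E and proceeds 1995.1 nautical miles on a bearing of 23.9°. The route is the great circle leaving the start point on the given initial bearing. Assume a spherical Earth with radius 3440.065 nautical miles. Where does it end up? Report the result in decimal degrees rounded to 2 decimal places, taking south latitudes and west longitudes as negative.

latitude 64.90°, longitude 107.95°

Angular distance δ = d/R = 1995.1 / 3440.065 = 0.579960 rad.
Start latitude φ₁ = 0.651357 rad; initial bearing θ = 0.417134 rad.
sin φ₂ = sin φ₁ cos δ + cos φ₁ sin δ cos θ = (0.606266)(0.836485) + (0.795262)(0.547990)(0.914254) = 0.905560
φ₂ = asin(0.905560) = 1.132699 rad = 64.90°.
For the longitude increment, Δλ = atan2( sin θ sin δ cos φ₁, cos δ − sin φ₁ sin φ₂ ) = atan2(0.176559, 0.287474) = 31.56°.
Hence λ₂ = 76.39° + 31.56° = 107.95°.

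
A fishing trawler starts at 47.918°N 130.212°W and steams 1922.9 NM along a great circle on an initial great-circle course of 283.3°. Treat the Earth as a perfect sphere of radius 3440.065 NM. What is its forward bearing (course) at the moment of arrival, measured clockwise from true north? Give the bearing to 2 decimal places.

final bearing 248.05°

Central angle δ = d/R = 0.558972 rad.
Converting: φ₁ = 0.836327 rad, θ = 4.944518 rad.
sin φ₂ = sin φ₁ cos δ + cos φ₁ sin δ cos θ = (0.742186)(0.847801) + (0.670193)(0.530315)(0.230050) = 0.710989
φ₂ = asin(0.710989) = 0.790904 rad = 45.315°.
For the longitude increment, Δλ = atan2( sin θ sin δ cos φ₁, cos δ − sin φ₁ sin φ₂ ) = atan2(-0.345881, 0.320114) = -47.216°.
λ₂ = -130.212° + -47.216° = -177.428°.
The forward bearing on arrival equals the back-azimuth from the destination plus 180°.
Back-azimuth from P₂ (45.32°, -177.43°) to P₁ (47.92°, -130.21°), with Δλ' = λ₁ − λ₂ = 47.22°: atan2( sin Δλ' cos φ₁ , cos φ₂ sin φ₁ − sin φ₂ cos φ₁ cos Δλ' ) = 68.05°.
Final bearing = (68.05° + 180°) mod 360° = 248.05°.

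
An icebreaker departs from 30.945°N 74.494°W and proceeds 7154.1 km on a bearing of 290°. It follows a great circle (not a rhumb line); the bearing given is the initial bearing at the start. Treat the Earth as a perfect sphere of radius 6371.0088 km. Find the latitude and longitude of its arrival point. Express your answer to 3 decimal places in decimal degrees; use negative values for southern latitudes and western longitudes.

Angular distance δ = d/R = 7154.1 / 6371.0088 = 1.122915 rad.
Converting: φ₁ = 0.540092 rad, θ = 5.061455 rad.
sin φ₂ = sin φ₁ cos δ + cos φ₁ sin δ cos θ = (0.514215)(0.433057) + (0.857661)(0.901367)(0.342020) = 0.487089
φ₂ = asin(0.487089) = 0.508753 rad = 29.149°.
Then Δλ = atan2(-0.726446, 0.182589) = -1.324552 rad, from sin θ sin δ cos φ₁ over cos δ − sin φ₁ sin φ₂.
λ₂ = -74.494° + -75.891° = -150.385°.

latitude 29.149°, longitude -150.385°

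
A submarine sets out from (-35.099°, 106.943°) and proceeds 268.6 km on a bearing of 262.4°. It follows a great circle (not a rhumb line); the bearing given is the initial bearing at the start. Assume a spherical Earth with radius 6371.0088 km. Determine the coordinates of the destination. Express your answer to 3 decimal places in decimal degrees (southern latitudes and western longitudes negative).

Central angle δ = d/R = 0.042160 rad.
Converting: φ₁ = -0.612593 rad, θ = 4.579744 rad.
Destination latitude: φ₂ = arcsin( sin φ₁ cos δ + cos φ₁ sin δ cos θ ) = arcsin(-0.579041) = -35.383°.
For the longitude increment, Δλ = atan2( sin θ sin δ cos φ₁, cos δ − sin φ₁ sin φ₂ ) = atan2(-0.034180, 0.666168) = -2.937°.
λ₂ = λ₁ + Δλ = 104.006°.

latitude -35.383°, longitude 104.006°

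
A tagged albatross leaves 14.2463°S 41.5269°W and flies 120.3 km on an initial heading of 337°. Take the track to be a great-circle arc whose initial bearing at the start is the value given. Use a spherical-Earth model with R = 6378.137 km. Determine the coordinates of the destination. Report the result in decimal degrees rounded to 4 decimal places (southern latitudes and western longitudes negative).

latitude -13.2512°, longitude -41.9607°

δ = 120.3/6378.137 = 0.018861 rad (1.0807°).
With φ₁ = -14.2463° = -0.248645 rad and θ = 337° = 5.881760 rad:
Applying the spherical law of cosines for sides, sin φ₂ = sin φ₁ cos δ + cos φ₁ sin δ cos θ = -0.229220, so φ₂ = -13.2512°.
For the longitude increment, Δλ = atan2( sin θ sin δ cos φ₁, cos δ − sin φ₁ sin φ₂ ) = atan2(-0.007143, 0.943413) = -0.4338°.
λ₂ = λ₁ + Δλ = -41.9607°.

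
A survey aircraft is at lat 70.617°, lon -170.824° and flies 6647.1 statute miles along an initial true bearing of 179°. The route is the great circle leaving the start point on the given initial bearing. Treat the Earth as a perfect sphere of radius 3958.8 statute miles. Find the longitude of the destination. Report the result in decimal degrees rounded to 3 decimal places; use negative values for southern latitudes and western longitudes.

longitude -169.722°

Central angle δ = d/R = 1.679069 rad.
With φ₁ = 70.617° = 1.232499 rad and θ = 179° = 3.124139 rad:
Applying the spherical law of cosines for sides, sin φ₂ = sin φ₁ cos δ + cos φ₁ sin δ cos θ = -0.431824, so φ₂ = -25.583°.
For the longitude increment, Δλ = atan2( sin θ sin δ cos φ₁, cos δ − sin φ₁ sin φ₂ ) = atan2(0.005758, 0.299287) = 1.102°.
λ₂ = λ₁ + Δλ = -169.722°.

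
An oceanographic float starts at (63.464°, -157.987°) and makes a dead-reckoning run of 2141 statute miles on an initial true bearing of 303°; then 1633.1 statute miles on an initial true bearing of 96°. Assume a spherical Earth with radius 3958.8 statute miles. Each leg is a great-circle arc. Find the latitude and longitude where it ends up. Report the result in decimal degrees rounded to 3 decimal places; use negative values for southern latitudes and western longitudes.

Apply the spherical direct solution leg by leg, carrying full precision between legs.
Leg 1: from (63.464°, -157.987°), δ = 2141/3958.8 = 0.540820 rad, θ = 303° → φ = 63.157°, λ = 129.029°.
Leg 2: from (63.157°, 129.029°), δ = 1633.1/3958.8 = 0.412524 rad, θ = 96° → φ = 52.985°, λ = 170.505°.

latitude 52.985°, longitude 170.505°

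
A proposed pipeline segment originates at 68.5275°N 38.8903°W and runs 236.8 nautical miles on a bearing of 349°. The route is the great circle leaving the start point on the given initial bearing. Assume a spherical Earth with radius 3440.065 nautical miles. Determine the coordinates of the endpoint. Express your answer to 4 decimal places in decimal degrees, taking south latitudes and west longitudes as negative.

Central angle δ = d/R = 0.068836 rad.
Start latitude φ₁ = 1.196031 rad; initial bearing θ = 6.091199 rad.
Applying the spherical law of cosines for sides, sin φ₂ = sin φ₁ cos δ + cos φ₁ sin δ cos θ = 0.953105, so φ₂ = 72.3837°.
For the longitude increment, Δλ = atan2( sin θ sin δ cos φ₁, cos δ − sin φ₁ sin φ₂ ) = atan2(-0.004804, 0.110679) = -2.4854°.
λ₂ = -38.8903° + -2.4854° = -41.3757°.

latitude 72.3837°, longitude -41.3757°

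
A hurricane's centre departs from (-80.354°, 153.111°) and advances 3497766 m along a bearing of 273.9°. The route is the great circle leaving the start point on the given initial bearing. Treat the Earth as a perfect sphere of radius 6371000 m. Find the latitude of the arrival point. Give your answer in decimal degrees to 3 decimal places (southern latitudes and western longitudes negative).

latitude -56.619°

Central angle δ = d/R = 0.549014 rad.
With φ₁ = -80.354° = -1.402442 rad and θ = 273.9° = 4.780457 rad:
Destination latitude: φ₂ = arcsin( sin φ₁ cos δ + cos φ₁ sin δ cos θ ) = arcsin(-0.835032) = -56.619°.
For the longitude increment, Δλ = atan2( sin θ sin δ cos φ₁, cos δ − sin φ₁ sin φ₂ ) = atan2(-0.087238, 0.029814) = -71.132°.
λ₂ = λ₁ + Δλ = 81.979°.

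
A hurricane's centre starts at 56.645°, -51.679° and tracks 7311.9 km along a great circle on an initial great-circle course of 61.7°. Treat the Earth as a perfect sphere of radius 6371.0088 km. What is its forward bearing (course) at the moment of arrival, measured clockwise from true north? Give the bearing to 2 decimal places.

The arc subtends δ = 7311.9/6371.0088 = 1.147683 rad at the centre.
With φ₁ = 56.645° = 0.988642 rad and θ = 61.7° = 1.076868 rad:
sin φ₂ = sin φ₁ cos δ + cos φ₁ sin δ cos θ = (0.835280)(0.410601) + (0.549825)(0.911815)(0.474088) = 0.580646
φ₂ = asin(0.580646) = 0.619521 rad = 35.496°.
For the longitude increment, Δλ = atan2( sin θ sin δ cos φ₁, cos δ − sin φ₁ sin φ₂ ) = atan2(0.441417, -0.074401) = 99.567°.
Hence λ₂ = -51.679° + 99.567° = 47.888°.
The forward bearing on arrival equals the back-azimuth from the destination plus 180°.
Back-azimuth from P₂ (35.50°, 47.89°) to P₁ (56.65°, -51.68°), with Δλ' = λ₁ − λ₂ = -99.57°: atan2( sin Δλ' cos φ₁ , cos φ₂ sin φ₁ − sin φ₂ cos φ₁ cos Δλ' ) = 323.51°.
Final bearing = (323.51° + 180°) mod 360° = 143.51°.

final bearing 143.51°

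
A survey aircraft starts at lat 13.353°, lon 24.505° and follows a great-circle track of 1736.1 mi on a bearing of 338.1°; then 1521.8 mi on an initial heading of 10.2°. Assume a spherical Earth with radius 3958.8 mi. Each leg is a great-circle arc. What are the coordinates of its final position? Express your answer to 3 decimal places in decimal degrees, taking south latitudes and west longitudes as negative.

Apply the spherical direct solution leg by leg, carrying full precision between legs.
Leg 1: from (13.353°, 24.505°), δ = 1736.1/3958.8 = 0.438542 rad, θ = 338.1° → φ = 36.329°, λ = 13.167°.
Leg 2: from (36.329°, 13.167°), δ = 1521.8/3958.8 = 0.384409 rad, θ = 10.2° → φ = 57.836°, λ = 20.334°.

latitude 57.836°, longitude 20.334°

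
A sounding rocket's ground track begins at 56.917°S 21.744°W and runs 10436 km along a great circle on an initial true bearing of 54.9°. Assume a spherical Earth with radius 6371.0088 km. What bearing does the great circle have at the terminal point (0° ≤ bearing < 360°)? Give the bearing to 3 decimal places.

δ = 10436/6371.0088 = 1.638045 rad (93.8531°).
With φ₁ = -56.917° = -0.993389 rad and θ = 54.9° = 0.958186 rad:
Destination latitude: φ₂ = arcsin( sin φ₁ cos δ + cos φ₁ sin δ cos θ ) = arcsin(0.369463) = 21.683°.
Δλ = atan2( sin θ sin δ cos φ₁ , cos δ − sin φ₁ sin φ₂ ) = atan2(0.445580, 0.242368) = 1.072619 rad = 61.457°.
λ₂ = -21.744° + 61.457° = 39.713°.
The forward bearing on arrival equals the back-azimuth from the destination plus 180°.
Back-azimuth from P₂ (21.683°, 39.713°) to P₁ (-56.917°, -21.744°), with Δλ' = λ₁ − λ₂ = -61.457°: atan2( sin Δλ' cos φ₁ , cos φ₂ sin φ₁ − sin φ₂ cos φ₁ cos Δλ' ) = 208.724°.
Final bearing = (208.724° + 180°) mod 360° = 28.724°.

final bearing 28.724°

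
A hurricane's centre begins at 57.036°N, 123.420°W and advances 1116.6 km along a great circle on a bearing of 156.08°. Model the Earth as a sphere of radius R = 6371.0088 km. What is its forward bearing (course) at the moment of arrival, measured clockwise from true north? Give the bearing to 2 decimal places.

δ = 1116.6/6371.0088 = 0.175263 rad (10.0418°).
With φ₁ = 57.036° = 0.995466 rad and θ = 156.08° = 2.724110 rad:
sin φ₂ = sin φ₁ cos δ + cos φ₁ sin δ cos θ = (0.839013)(0.984681) + (0.544112)(0.174367)(-0.914112) = 0.739433
φ₂ = asin(0.739433) = 0.832228 rad = 47.683°.
Δλ = atan2( sin θ sin δ cos φ₁ , cos δ − sin φ₁ sin φ₂ ) = atan2(0.038468, 0.364287) = 0.105208 rad = 6.028°.
Hence λ₂ = -123.420° + 6.028° = -117.392°.
The forward bearing on arrival equals the back-azimuth from the destination plus 180°.
Back-azimuth from P₂ (47.68°, -117.39°) to P₁ (57.04°, -123.42°), with Δλ' = λ₁ − λ₂ = -6.03°: atan2( sin Δλ' cos φ₁ , cos φ₂ sin φ₁ − sin φ₂ cos φ₁ cos Δλ' ) = 340.87°.
Final bearing = (340.87° + 180°) mod 360° = 160.87°.

final bearing 160.87°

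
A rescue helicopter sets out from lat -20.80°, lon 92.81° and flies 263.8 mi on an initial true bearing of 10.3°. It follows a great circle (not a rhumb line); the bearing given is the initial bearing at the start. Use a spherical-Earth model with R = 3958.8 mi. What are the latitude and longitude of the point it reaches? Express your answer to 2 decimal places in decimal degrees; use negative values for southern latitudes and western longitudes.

δ = 263.8/3958.8 = 0.066636 rad (3.8180°).
Converting: φ₁ = -0.363028 rad, θ = 0.179769 rad.
Applying the spherical law of cosines for sides, sin φ₂ = sin φ₁ cos δ + cos φ₁ sin δ cos θ = -0.293075, so φ₂ = -17.04°.
Δλ = atan2( sin θ sin δ cos φ₁ , cos δ − sin φ₁ sin φ₂ ) = atan2(0.011130, 0.893708) = 0.012453 rad = 0.71°.
Hence λ₂ = 92.81° + 0.71° = 93.52°.

latitude -17.04°, longitude 93.52°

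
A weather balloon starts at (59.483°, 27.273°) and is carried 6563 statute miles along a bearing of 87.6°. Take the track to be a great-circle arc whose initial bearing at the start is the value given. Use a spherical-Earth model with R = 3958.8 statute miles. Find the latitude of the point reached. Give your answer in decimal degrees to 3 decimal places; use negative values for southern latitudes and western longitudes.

latitude -3.078°

Angular distance δ = d/R = 6563 / 3958.8 = 1.657826 rad.
Converting: φ₁ = 1.038174 rad, θ = 1.528908 rad.
sin φ₂ = sin φ₁ cos δ + cos φ₁ sin δ cos θ = (0.861479)(-0.086919) + (0.507794)(0.996215)(0.041876) = -0.053696
φ₂ = asin(-0.053696) = -0.053721 rad = -3.078°.
Δλ = atan2( sin θ sin δ cos φ₁ , cos δ − sin φ₁ sin φ₂ ) = atan2(0.505428, -0.040662) = 1.651074 rad = 94.600°.
λ₂ = 27.273° + 94.600° = 121.873°.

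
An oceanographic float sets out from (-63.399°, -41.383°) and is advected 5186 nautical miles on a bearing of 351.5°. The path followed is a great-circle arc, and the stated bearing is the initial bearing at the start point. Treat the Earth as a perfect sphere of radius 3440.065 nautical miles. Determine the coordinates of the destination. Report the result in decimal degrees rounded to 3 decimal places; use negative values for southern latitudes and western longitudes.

The arc subtends δ = 5186/3440.065 = 1.507530 rad at the centre.
With φ₁ = -63.399° = -1.106521 rad and θ = 351.5° = 6.134832 rad:
sin φ₂ = sin φ₁ cos δ + cos φ₁ sin δ cos θ = (-0.894146)(0.063224) + (0.447775)(0.997999)(0.989016) = 0.385438
φ₂ = asin(0.385438) = 0.395683 rad = 22.671°.
Δλ = atan2( sin θ sin δ cos φ₁ , cos δ − sin φ₁ sin φ₂ ) = atan2(-0.066053, 0.407863) = -0.160555 rad = -9.199°.
λ₂ = λ₁ + Δλ = -50.582°.

latitude 22.671°, longitude -50.582°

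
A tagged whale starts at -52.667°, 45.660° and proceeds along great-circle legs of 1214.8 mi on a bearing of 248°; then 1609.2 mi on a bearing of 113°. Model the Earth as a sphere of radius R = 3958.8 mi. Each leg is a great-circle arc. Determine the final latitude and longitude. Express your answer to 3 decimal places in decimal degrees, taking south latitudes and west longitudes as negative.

latitude -57.800°, longitude 58.893°

Apply the spherical direct solution leg by leg, carrying full precision between legs.
Leg 1: from (-52.667°, 45.660°), δ = 1214.8/3958.8 = 0.306861 rad, θ = 248° → φ = -55.752°, λ = 15.815°.
Leg 2: from (-55.752°, 15.815°), δ = 1609.2/3958.8 = 0.406487 rad, θ = 113° → φ = -57.800°, λ = 58.893°.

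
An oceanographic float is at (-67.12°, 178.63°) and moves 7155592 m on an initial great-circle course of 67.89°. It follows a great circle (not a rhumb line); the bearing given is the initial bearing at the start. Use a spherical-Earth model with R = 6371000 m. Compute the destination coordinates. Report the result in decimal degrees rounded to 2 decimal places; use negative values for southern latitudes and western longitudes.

Angular distance δ = d/R = 7155592 / 6371000 = 1.123151 rad.
With φ₁ = -67.12° = -1.171465 rad and θ = 67.89° = 1.184904 rad:
sin φ₂ = sin φ₁ cos δ + cos φ₁ sin δ cos θ = (-0.921321)(0.432844) + (0.388802)(0.901469)(0.376386) = -0.266868
φ₂ = asin(-0.266868) = -0.270142 rad = -15.48°.
For the longitude increment, Δλ = atan2( sin θ sin δ cos φ₁, cos δ − sin φ₁ sin φ₂ ) = atan2(0.324719, 0.186973) = 60.07°.
λ₂ = 178.63° + 60.07° = 238.70°, normalized to (−180°, 180°] → -121.30°.

latitude -15.48°, longitude -121.30°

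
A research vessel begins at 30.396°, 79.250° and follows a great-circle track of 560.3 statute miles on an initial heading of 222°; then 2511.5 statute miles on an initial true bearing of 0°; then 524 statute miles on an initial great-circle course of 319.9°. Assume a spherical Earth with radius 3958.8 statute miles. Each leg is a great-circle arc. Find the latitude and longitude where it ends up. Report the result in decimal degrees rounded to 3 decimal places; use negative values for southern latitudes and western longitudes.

latitude 65.930°, longitude 61.278°

Apply the spherical direct solution leg by leg, carrying full precision between legs.
Leg 1: from (30.396°, 79.250°), δ = 560.3/3958.8 = 0.141533 rad, θ = 222° → φ = 24.236°, λ = 73.309°.
Leg 2: from (24.236°, 73.309°), δ = 2511.5/3958.8 = 0.634409 rad, θ = 0° → φ = 60.585°, λ = 73.309°.
Leg 3: from (60.585°, 73.309°), δ = 524/3958.8 = 0.132363 rad, θ = 319.9° → φ = 65.930°, λ = 61.278°.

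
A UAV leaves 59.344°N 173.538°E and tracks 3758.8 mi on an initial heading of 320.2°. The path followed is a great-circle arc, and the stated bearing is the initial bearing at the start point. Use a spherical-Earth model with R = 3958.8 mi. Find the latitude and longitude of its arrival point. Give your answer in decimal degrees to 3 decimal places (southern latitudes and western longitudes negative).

latitude 55.013°, longitude 58.730°

Angular distance δ = d/R = 3758.8 / 3958.8 = 0.949480 rad.
Start latitude φ₁ = 1.035748 rad; initial bearing θ = 5.588544 rad.
Destination latitude: φ₂ = arcsin( sin φ₁ cos δ + cos φ₁ sin δ cos θ ) = arcsin(0.819278) = 55.013°.
Then Δλ = atan2(-0.265384, -0.122672) = -2.003786 rad, from sin θ sin δ cos φ₁ over cos δ − sin φ₁ sin φ₂.
λ₂ = 173.538° + -114.808° = 58.730°.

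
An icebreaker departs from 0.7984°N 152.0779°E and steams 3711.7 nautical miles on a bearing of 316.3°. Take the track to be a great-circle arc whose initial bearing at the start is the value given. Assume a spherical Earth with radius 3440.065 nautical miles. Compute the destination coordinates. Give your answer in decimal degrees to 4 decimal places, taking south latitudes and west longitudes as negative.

latitude 40.0751°, longitude 99.3416°

The arc subtends δ = 3711.7/3440.065 = 1.078962 rad at the centre.
Converting: φ₁ = 0.013935 rad, θ = 5.520476 rad.
Applying the spherical law of cosines for sides, sin φ₂ = sin φ₁ cos δ + cos φ₁ sin δ cos θ = 0.643791, so φ₂ = 40.0751°.
Δλ = atan2( sin θ sin δ cos φ₁ , cos δ − sin φ₁ sin φ₂ ) = atan2(-0.608932, 0.463273) = -0.920422 rad = -52.7363°.
λ₂ = λ₁ + Δλ = 99.3416°.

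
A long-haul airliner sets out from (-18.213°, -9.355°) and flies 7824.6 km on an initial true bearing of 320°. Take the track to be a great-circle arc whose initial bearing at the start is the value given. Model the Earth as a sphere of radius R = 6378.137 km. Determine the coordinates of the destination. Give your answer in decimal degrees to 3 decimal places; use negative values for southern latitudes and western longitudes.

Angular distance δ = d/R = 7824.6 / 6378.137 = 1.226785 rad.
Converting: φ₁ = -0.317877 rad, θ = 5.585054 rad.
sin φ₂ = sin φ₁ cos δ + cos φ₁ sin δ cos θ = (-0.312550)(0.337267) + (0.949901)(0.941409)(0.766044) = 0.579619
φ₂ = asin(0.579619) = 0.618261 rad = 35.424°.
For the longitude increment, Δλ = atan2( sin θ sin δ cos φ₁, cos δ − sin φ₁ sin φ₂ ) = atan2(-0.574810, 0.518427) = -47.952°.
Hence λ₂ = -9.355° + -47.952° = -57.307°.

latitude 35.424°, longitude -57.307°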